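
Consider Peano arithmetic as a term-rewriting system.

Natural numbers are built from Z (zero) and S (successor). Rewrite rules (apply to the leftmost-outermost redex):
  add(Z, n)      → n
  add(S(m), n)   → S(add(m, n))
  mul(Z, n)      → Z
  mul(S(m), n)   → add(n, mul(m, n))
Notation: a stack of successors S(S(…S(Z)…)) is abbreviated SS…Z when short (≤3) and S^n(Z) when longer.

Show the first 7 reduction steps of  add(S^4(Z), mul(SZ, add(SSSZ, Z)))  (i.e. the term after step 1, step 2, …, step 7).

Answer: after 7 steps: S(S(S(S(add(S(add(SSZ, Z)), mul(Z, add(SSSZ, Z)))))))

Working:
  start: add(S^4(Z), mul(SZ, add(SSSZ, Z)))
  step 1: S(add(SSSZ, mul(SZ, add(SSSZ, Z))))
  step 2: S(S(add(SSZ, mul(SZ, add(SSSZ, Z)))))
  step 3: S(S(S(add(SZ, mul(SZ, add(SSSZ, Z))))))
  step 4: S(S(S(S(add(Z, mul(SZ, add(SSSZ, Z)))))))
  step 5: S(S(S(S(mul(SZ, add(SSSZ, Z))))))
  step 6: S(S(S(S(add(add(SSSZ, Z), mul(Z, add(SSSZ, Z)))))))
  step 7: S(S(S(S(add(S(add(SSZ, Z)), mul(Z, add(SSSZ, Z)))))))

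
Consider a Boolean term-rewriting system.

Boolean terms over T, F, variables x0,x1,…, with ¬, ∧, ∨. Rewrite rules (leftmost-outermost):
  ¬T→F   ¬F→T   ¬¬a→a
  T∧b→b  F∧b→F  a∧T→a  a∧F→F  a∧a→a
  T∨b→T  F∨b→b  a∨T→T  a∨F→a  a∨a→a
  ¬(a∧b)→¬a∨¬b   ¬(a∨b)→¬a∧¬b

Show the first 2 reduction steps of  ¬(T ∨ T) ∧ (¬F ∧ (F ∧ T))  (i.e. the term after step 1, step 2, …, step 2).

  start: ¬(T ∨ T) ∧ (¬F ∧ (F ∧ T))
  →1  (¬T ∧ ¬T) ∧ (¬F ∧ (F ∧ T))
  →2  ¬T ∧ (¬F ∧ (F ∧ T))

Answer: after 2 steps: ¬T ∧ (¬F ∧ (F ∧ T))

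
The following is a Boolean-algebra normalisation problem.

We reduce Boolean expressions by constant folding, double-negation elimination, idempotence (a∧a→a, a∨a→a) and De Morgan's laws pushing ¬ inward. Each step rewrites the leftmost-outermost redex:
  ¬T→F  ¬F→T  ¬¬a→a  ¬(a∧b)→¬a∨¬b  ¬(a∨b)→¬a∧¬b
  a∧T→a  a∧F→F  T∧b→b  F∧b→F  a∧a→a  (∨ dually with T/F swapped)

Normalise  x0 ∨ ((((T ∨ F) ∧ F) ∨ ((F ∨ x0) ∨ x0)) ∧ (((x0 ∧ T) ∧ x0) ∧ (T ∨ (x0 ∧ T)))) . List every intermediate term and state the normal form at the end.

  start: x0 ∨ ((((T ∨ F) ∧ F) ∨ ((F ∨ x0) ∨ x0)) ∧ (((x0 ∧ T) ∧ x0) ∧ (T ∨ (x0 ∧ T))))
  [1] x0 ∨ ((F ∨ ((F ∨ x0) ∨ x0)) ∧ (((x0 ∧ T) ∧ x0) ∧ (T ∨ (x0 ∧ T))))
  [2] x0 ∨ (((F ∨ x0) ∨ x0) ∧ (((x0 ∧ T) ∧ x0) ∧ (T ∨ (x0 ∧ T))))
  [3] x0 ∨ ((x0 ∨ x0) ∧ (((x0 ∧ T) ∧ x0) ∧ (T ∨ (x0 ∧ T))))
  [4] x0 ∨ (x0 ∧ (((x0 ∧ T) ∧ x0) ∧ (T ∨ (x0 ∧ T))))
  [5] x0 ∨ (x0 ∧ ((x0 ∧ x0) ∧ (T ∨ (x0 ∧ T))))
  [6] x0 ∨ (x0 ∧ (x0 ∧ (T ∨ (x0 ∧ T))))
  [7] x0 ∨ (x0 ∧ (x0 ∧ T))
  [8] x0 ∨ (x0 ∧ x0)
  [9] x0 ∨ x0
  [10] x0

Answer: normal form = x0  (in 10 steps)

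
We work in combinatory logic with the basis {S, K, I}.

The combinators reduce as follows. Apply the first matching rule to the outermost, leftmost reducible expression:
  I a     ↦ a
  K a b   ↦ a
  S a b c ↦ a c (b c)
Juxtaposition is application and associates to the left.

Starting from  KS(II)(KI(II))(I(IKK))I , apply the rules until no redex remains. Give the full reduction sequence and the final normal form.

Answer: normal form = K  (in 8 steps)

Working:
  start: KS(II)(KI(II))(I(IKK))I
  [1] S(KI(II))(I(IKK))I
  [2] KI(II)I(I(IKK)I)
  [3] II(I(IKK)I)
  [4] I(I(IKK)I)
  [5] I(IKK)I
  [6] IKKI
  [7] KKI
  [8] K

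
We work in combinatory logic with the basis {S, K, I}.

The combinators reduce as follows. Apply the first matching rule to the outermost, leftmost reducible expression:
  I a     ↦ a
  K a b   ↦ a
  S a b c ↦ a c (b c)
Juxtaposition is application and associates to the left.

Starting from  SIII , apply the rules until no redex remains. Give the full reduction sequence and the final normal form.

  start: SIII
  [1] II(II)
  [2] I(II)
  [3] II
  [4] I

Answer: normal form = I  (in 4 steps)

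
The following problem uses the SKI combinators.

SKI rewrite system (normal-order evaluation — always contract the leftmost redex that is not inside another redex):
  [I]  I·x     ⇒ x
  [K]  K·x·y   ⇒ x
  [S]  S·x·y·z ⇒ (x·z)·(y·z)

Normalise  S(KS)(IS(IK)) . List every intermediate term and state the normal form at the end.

  start: S(KS)(IS(IK))
  →1  S(KS)(S(IK))
  →2  S(KS)(SK)

Answer: normal form = S(KS)(SK)  (in 2 steps)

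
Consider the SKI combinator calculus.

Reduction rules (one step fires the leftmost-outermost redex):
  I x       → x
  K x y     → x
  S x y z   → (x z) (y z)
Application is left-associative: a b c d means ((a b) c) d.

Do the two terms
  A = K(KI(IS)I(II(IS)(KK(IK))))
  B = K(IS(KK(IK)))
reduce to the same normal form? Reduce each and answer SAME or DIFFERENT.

Answer: SAME — A ⇓ K(SK), B ⇓ K(SK)

Working:
Term A:
  start: K(KI(IS)I(II(IS)(KK(IK))))
  [1] K(II(II(IS)(KK(IK))))
  [2] K(I(II(IS)(KK(IK))))
  [3] K(II(IS)(KK(IK)))
  [4] K(I(IS)(KK(IK)))
  [5] K(IS(KK(IK)))
  [6] K(S(KK(IK)))
  [7] K(SK)

Term B:
  start: K(IS(KK(IK)))
  [1] K(S(KK(IK)))
  [2] K(SK)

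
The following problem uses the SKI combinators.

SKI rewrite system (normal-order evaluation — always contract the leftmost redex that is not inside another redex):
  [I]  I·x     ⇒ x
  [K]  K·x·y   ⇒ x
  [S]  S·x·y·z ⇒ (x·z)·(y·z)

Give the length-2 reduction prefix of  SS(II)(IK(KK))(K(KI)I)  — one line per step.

  start: SS(II)(IK(KK))(K(KI)I)
  →1  S(IK(KK))(II(IK(KK)))(K(KI)I)
  →2  IK(KK)(K(KI)I)(II(IK(KK))(K(KI)I))

Answer: after 2 steps: IK(KK)(K(KI)I)(II(IK(KK))(K(KI)I))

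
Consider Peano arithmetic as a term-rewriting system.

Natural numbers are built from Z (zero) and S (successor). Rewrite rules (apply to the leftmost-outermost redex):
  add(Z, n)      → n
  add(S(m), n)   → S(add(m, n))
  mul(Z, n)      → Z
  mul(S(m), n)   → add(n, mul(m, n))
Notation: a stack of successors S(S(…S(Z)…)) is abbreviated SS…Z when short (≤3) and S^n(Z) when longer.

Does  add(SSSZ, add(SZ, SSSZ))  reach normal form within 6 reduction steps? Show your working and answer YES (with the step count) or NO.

Answer: YES — reaches normal form S^7(Z) in 6 ≤ 6 steps

Working:
  start: add(SSSZ, add(SZ, SSSZ))
  →1  S(add(SSZ, add(SZ, SSSZ)))
  →2  S(S(add(SZ, add(SZ, SSSZ))))
  →3  S(S(S(add(Z, add(SZ, SSSZ)))))
  →4  S(S(S(add(SZ, SSSZ))))
  →5  S(S(S(S(add(Z, SSSZ)))))
  →6  S^7(Z)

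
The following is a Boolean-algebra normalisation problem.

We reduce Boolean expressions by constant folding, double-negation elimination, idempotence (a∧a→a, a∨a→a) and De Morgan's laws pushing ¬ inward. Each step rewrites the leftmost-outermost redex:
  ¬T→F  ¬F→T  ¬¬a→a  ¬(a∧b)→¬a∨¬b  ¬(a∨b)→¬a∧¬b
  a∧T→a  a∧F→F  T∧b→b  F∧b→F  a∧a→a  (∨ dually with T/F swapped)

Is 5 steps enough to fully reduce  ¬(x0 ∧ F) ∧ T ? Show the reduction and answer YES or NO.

  start: ¬(x0 ∧ F) ∧ T
  [1] ¬(x0 ∧ F)
  [2] ¬x0 ∨ ¬F
  [3] ¬x0 ∨ T
  [4] T

Answer: YES — reaches normal form T in 4 ≤ 5 steps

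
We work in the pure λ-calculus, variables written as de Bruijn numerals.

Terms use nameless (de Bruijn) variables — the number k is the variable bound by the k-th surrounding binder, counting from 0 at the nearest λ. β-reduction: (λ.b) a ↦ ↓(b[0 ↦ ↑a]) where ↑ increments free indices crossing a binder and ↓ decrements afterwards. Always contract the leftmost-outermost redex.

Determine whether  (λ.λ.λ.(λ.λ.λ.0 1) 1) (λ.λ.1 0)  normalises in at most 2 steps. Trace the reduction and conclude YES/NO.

Answer: YES — reaches normal form λ.λ.λ.λ.0 1 in 2 ≤ 2 steps

Reduction:
  start: (λ.λ.λ.(λ.λ.λ.0 1) 1) (λ.λ.1 0)
  [1] λ.λ.(λ.λ.λ.0 1) 1
  [2] λ.λ.λ.λ.0 1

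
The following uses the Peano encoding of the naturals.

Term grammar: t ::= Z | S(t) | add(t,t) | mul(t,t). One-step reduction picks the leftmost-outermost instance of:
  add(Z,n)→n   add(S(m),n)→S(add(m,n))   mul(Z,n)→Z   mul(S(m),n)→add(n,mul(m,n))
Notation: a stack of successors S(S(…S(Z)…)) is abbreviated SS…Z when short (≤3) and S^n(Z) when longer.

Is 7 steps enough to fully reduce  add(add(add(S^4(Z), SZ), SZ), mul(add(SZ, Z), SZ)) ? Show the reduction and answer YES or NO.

Answer: NO — after 7 steps the term is S(S(add(add(S(add(SZ, SZ)), SZ), mul(add(SZ, Z), SZ)))), not yet normal

Reduction:
  start: add(add(add(S^4(Z), SZ), SZ), mul(add(SZ, Z), SZ))
  [1] add(add(S(add(SSSZ, SZ)), SZ), mul(add(SZ, Z), SZ))
  [2] add(S(add(add(SSSZ, SZ), SZ)), mul(add(SZ, Z), SZ))
  [3] S(add(add(add(SSSZ, SZ), SZ), mul(add(SZ, Z), SZ)))
  [4] S(add(add(S(add(SSZ, SZ)), SZ), mul(add(SZ, Z), SZ)))
  [5] S(add(S(add(add(SSZ, SZ), SZ)), mul(add(SZ, Z), SZ)))
  [6] S(S(add(add(add(SSZ, SZ), SZ), mul(add(SZ, Z), SZ))))
  [7] S(S(add(add(S(add(SZ, SZ)), SZ), mul(add(SZ, Z), SZ))))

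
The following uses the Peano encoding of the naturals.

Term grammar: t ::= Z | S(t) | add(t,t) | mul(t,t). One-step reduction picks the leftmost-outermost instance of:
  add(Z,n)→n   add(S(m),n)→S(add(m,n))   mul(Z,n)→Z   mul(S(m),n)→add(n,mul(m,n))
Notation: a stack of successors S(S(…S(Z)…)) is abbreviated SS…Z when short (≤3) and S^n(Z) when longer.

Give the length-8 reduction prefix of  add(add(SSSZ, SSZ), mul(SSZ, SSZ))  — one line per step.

Answer: after 8 steps: S(S(S(S(add(SZ, mul(SSZ, SSZ))))))

Derivation:
  start: add(add(SSSZ, SSZ), mul(SSZ, SSZ))
  →1  add(S(add(SSZ, SSZ)), mul(SSZ, SSZ))
  →2  S(add(add(SSZ, SSZ), mul(SSZ, SSZ)))
  →3  S(add(S(add(SZ, SSZ)), mul(SSZ, SSZ)))
  →4  S(S(add(add(SZ, SSZ), mul(SSZ, SSZ))))
  →5  S(S(add(S(add(Z, SSZ)), mul(SSZ, SSZ))))
  →6  S(S(S(add(add(Z, SSZ), mul(SSZ, SSZ)))))
  →7  S(S(S(add(SSZ, mul(SSZ, SSZ)))))
  →8  S(S(S(S(add(SZ, mul(SSZ, SSZ))))))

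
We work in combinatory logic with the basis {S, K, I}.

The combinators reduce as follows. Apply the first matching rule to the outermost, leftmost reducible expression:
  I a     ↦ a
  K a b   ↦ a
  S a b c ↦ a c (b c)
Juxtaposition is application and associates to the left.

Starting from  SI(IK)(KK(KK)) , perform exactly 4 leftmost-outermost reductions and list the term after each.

Answer: after 4 steps: K(K(KK(KK)))

Derivation:
  start: SI(IK)(KK(KK))
  [1] I(KK(KK))(IK(KK(KK)))
  [2] KK(KK)(IK(KK(KK)))
  [3] K(IK(KK(KK)))
  [4] K(K(KK(KK)))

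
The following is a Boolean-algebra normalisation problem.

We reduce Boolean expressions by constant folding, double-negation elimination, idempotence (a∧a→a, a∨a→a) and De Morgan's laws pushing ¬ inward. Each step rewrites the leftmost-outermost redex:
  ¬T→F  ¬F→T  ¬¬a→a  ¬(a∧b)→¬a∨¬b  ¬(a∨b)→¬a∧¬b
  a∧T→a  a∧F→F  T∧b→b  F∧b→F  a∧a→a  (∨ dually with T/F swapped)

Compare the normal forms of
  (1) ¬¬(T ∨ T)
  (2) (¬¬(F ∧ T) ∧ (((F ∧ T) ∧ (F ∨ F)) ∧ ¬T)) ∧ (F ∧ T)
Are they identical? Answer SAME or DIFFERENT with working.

Answer: DIFFERENT — A ⇓ T, B ⇓ F

Reduction:
Term A:
  start: ¬¬(T ∨ T)
  step 1: T ∨ T
  step 2: T

Term B:
  start: (¬¬(F ∧ T) ∧ (((F ∧ T) ∧ (F ∨ F)) ∧ ¬T)) ∧ (F ∧ T)
  step 1: ((F ∧ T) ∧ (((F ∧ T) ∧ (F ∨ F)) ∧ ¬T)) ∧ (F ∧ T)
  step 2: (F ∧ (((F ∧ T) ∧ (F ∨ F)) ∧ ¬T)) ∧ (F ∧ T)
  step 3: F ∧ (F ∧ T)
  step 4: F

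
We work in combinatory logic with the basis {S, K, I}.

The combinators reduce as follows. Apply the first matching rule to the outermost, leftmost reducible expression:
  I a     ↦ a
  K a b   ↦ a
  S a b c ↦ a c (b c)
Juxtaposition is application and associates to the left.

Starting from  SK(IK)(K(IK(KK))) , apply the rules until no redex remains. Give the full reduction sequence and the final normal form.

  start: SK(IK)(K(IK(KK)))
  step 1: K(K(IK(KK)))(IK(K(IK(KK))))
  step 2: K(IK(KK))
  step 3: K(K(KK))

Answer: normal form = K(K(KK))  (in 3 steps)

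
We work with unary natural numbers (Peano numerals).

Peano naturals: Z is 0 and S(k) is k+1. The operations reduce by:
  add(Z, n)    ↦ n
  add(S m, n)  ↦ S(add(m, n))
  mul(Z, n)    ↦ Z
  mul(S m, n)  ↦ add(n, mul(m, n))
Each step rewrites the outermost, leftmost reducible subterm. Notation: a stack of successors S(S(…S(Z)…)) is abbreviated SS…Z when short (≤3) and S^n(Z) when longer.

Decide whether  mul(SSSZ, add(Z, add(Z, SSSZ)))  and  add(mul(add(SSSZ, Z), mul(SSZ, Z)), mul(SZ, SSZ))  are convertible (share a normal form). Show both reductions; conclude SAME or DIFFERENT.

Answer: DIFFERENT — A ⇓ S^9(Z), B ⇓ SSZ

Derivation:
Term A:
  start: mul(SSSZ, add(Z, add(Z, SSSZ)))
  step 1: add(add(Z, add(Z, SSSZ)), mul(SSZ, add(Z, add(Z, SSSZ))))
  step 2: add(add(Z, SSSZ), mul(SSZ, add(Z, add(Z, SSSZ))))
  step 3: add(SSSZ, mul(SSZ, add(Z, add(Z, SSSZ))))
  step 4: S(add(SSZ, mul(SSZ, add(Z, add(Z, SSSZ)))))
  step 5: S(S(add(SZ, mul(SSZ, add(Z, add(Z, SSSZ))))))
  step 6: S(S(S(add(Z, mul(SSZ, add(Z, add(Z, SSSZ)))))))
  step 7: S(S(S(mul(SSZ, add(Z, add(Z, SSSZ))))))
  step 8: S(S(S(add(add(Z, add(Z, SSSZ)), mul(SZ, add(Z, add(Z, SSSZ)))))))
  step 9: S(S(S(add(add(Z, SSSZ), mul(SZ, add(Z, add(Z, SSSZ)))))))
  step 10: S(S(S(add(SSSZ, mul(SZ, add(Z, add(Z, SSSZ)))))))
  step 11: S(S(S(S(add(SSZ, mul(SZ, add(Z, add(Z, SSSZ))))))))
  step 12: S(S(S(S(S(add(SZ, mul(SZ, add(Z, add(Z, SSSZ)))))))))
  step 13: S(S(S(S(S(S(add(Z, mul(SZ, add(Z, add(Z, SSSZ))))))))))
  step 14: S(S(S(S(S(S(mul(SZ, add(Z, add(Z, SSSZ)))))))))
  step 15: S(S(S(S(S(S(add(add(Z, add(Z, SSSZ)), mul(Z, add(Z, add(Z, SSSZ))))))))))
  step 16: S(S(S(S(S(S(add(add(Z, SSSZ), mul(Z, add(Z, add(Z, SSSZ))))))))))
  step 17: S(S(S(S(S(S(add(SSSZ, mul(Z, add(Z, add(Z, SSSZ))))))))))
  step 18: S(S(S(S(S(S(S(add(SSZ, mul(Z, add(Z, add(Z, SSSZ)))))))))))
  step 19: S(S(S(S(S(S(S(S(add(SZ, mul(Z, add(Z, add(Z, SSSZ))))))))))))
  step 20: S(S(S(S(S(S(S(S(S(add(Z, mul(Z, add(Z, add(Z, SSSZ)))))))))))))
  step 21: S(S(S(S(S(S(S(S(S(mul(Z, add(Z, add(Z, SSSZ))))))))))))
  step 22: S^9(Z)

Term B:
  start: add(mul(add(SSSZ, Z), mul(SSZ, Z)), mul(SZ, SSZ))
  step 1: add(mul(S(add(SSZ, Z)), mul(SSZ, Z)), mul(SZ, SSZ))
  step 2: add(add(mul(SSZ, Z), mul(add(SSZ, Z), mul(SSZ, Z))), mul(SZ, SSZ))
  step 3: add(add(add(Z, mul(SZ, Z)), mul(add(SSZ, Z), mul(SSZ, Z))), mul(SZ, SSZ))
  step 4: add(add(mul(SZ, Z), mul(add(SSZ, Z), mul(SSZ, Z))), mul(SZ, SSZ))
  step 5: add(add(add(Z, mul(Z, Z)), mul(add(SSZ, Z), mul(SSZ, Z))), mul(SZ, SSZ))
  step 6: add(add(mul(Z, Z), mul(add(SSZ, Z), mul(SSZ, Z))), mul(SZ, SSZ))
  step 7: add(add(Z, mul(add(SSZ, Z), mul(SSZ, Z))), mul(SZ, SSZ))
  step 8: add(mul(add(SSZ, Z), mul(SSZ, Z)), mul(SZ, SSZ))
  step 9: add(mul(S(add(SZ, Z)), mul(SSZ, Z)), mul(SZ, SSZ))
  step 10: add(add(mul(SSZ, Z), mul(add(SZ, Z), mul(SSZ, Z))), mul(SZ, SSZ))
  step 11: add(add(add(Z, mul(SZ, Z)), mul(add(SZ, Z), mul(SSZ, Z))), mul(SZ, SSZ))
  step 12: add(add(mul(SZ, Z), mul(add(SZ, Z), mul(SSZ, Z))), mul(SZ, SSZ))
  step 13: add(add(add(Z, mul(Z, Z)), mul(add(SZ, Z), mul(SSZ, Z))), mul(SZ, SSZ))
  step 14: add(add(mul(Z, Z), mul(add(SZ, Z), mul(SSZ, Z))), mul(SZ, SSZ))
  step 15: add(add(Z, mul(add(SZ, Z), mul(SSZ, Z))), mul(SZ, SSZ))
  step 16: add(mul(add(SZ, Z), mul(SSZ, Z)), mul(SZ, SSZ))
  step 17: add(mul(S(add(Z, Z)), mul(SSZ, Z)), mul(SZ, SSZ))
  step 18: add(add(mul(SSZ, Z), mul(add(Z, Z), mul(SSZ, Z))), mul(SZ, SSZ))
  step 19: add(add(add(Z, mul(SZ, Z)), mul(add(Z, Z), mul(SSZ, Z))), mul(SZ, SSZ))
  step 20: add(add(mul(SZ, Z), mul(add(Z, Z), mul(SSZ, Z))), mul(SZ, SSZ))
  step 21: add(add(add(Z, mul(Z, Z)), mul(add(Z, Z), mul(SSZ, Z))), mul(SZ, SSZ))
  step 22: add(add(mul(Z, Z), mul(add(Z, Z), mul(SSZ, Z))), mul(SZ, SSZ))
  step 23: add(add(Z, mul(add(Z, Z), mul(SSZ, Z))), mul(SZ, SSZ))
  step 24: add(mul(add(Z, Z), mul(SSZ, Z)), mul(SZ, SSZ))
  step 25: add(mul(Z, mul(SSZ, Z)), mul(SZ, SSZ))
  step 26: add(Z, mul(SZ, SSZ))
  step 27: mul(SZ, SSZ)
  step 28: add(SSZ, mul(Z, SSZ))
  step 29: S(add(SZ, mul(Z, SSZ)))
  step 30: S(S(add(Z, mul(Z, SSZ))))
  step 31: S(S(mul(Z, SSZ)))
  step 32: SSZ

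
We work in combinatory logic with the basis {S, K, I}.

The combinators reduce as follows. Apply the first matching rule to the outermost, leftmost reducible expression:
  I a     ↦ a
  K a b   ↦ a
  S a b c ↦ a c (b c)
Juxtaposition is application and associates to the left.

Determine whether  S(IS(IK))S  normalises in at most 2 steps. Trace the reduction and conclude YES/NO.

Answer: YES — reaches normal form S(SK)S in 2 ≤ 2 steps

Reduction:
  start: S(IS(IK))S
  step 1: S(S(IK))S
  step 2: S(SK)S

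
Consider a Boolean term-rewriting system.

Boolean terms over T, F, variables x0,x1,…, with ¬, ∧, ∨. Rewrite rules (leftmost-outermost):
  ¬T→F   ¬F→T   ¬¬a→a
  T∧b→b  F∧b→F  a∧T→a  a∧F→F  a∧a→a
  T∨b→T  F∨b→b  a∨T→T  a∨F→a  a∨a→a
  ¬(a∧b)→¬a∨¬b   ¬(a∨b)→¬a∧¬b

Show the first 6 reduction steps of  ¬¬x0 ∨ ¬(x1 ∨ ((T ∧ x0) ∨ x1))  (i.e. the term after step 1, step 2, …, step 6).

  start: ¬¬x0 ∨ ¬(x1 ∨ ((T ∧ x0) ∨ x1))
  →1  x0 ∨ ¬(x1 ∨ ((T ∧ x0) ∨ x1))
  →2  x0 ∨ (¬x1 ∧ ¬((T ∧ x0) ∨ x1))
  →3  x0 ∨ (¬x1 ∧ (¬(T ∧ x0) ∧ ¬x1))
  →4  x0 ∨ (¬x1 ∧ ((¬T ∨ ¬x0) ∧ ¬x1))
  →5  x0 ∨ (¬x1 ∧ ((F ∨ ¬x0) ∧ ¬x1))
  →6  x0 ∨ (¬x1 ∧ (¬x0 ∧ ¬x1))

Answer: after 6 steps: x0 ∨ (¬x1 ∧ (¬x0 ∧ ¬x1))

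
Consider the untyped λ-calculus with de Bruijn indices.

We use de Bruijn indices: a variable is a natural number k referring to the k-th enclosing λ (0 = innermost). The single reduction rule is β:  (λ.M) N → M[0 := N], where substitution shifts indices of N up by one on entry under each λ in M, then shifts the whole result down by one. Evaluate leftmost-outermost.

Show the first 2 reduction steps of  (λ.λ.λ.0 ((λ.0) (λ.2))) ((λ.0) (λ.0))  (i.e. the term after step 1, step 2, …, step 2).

  start: (λ.λ.λ.0 ((λ.0) (λ.2))) ((λ.0) (λ.0))
  step 1: λ.λ.0 ((λ.0) (λ.2))
  step 2: λ.λ.0 (λ.2)

Answer: after 2 steps: λ.λ.0 (λ.2)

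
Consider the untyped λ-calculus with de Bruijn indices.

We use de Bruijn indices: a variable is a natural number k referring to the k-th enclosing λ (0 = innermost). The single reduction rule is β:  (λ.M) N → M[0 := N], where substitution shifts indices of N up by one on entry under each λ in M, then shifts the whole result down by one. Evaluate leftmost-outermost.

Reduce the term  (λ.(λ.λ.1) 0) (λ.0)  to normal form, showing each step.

Answer: normal form = λ.λ.0  (in 2 steps)

Reduction:
  start: (λ.(λ.λ.1) 0) (λ.0)
  step 1: (λ.λ.1) (λ.0)
  step 2: λ.λ.0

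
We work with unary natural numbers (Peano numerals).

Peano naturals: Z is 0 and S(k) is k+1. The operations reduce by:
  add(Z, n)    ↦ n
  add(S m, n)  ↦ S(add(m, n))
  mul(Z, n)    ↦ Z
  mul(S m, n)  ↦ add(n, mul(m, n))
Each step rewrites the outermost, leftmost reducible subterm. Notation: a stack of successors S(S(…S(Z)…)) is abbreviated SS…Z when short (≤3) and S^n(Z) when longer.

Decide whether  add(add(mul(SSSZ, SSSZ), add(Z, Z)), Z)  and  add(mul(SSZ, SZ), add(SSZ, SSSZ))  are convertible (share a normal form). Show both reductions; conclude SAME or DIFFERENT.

Term A:
  start: add(add(mul(SSSZ, SSSZ), add(Z, Z)), Z)
  →1  add(add(add(SSSZ, mul(SSZ, SSSZ)), add(Z, Z)), Z)
  →2  add(add(S(add(SSZ, mul(SSZ, SSSZ))), add(Z, Z)), Z)
  →3  add(S(add(add(SSZ, mul(SSZ, SSSZ)), add(Z, Z))), Z)
  →4  S(add(add(add(SSZ, mul(SSZ, SSSZ)), add(Z, Z)), Z))
  →5  S(add(add(S(add(SZ, mul(SSZ, SSSZ))), add(Z, Z)), Z))
  →6  S(add(S(add(add(SZ, mul(SSZ, SSSZ)), add(Z, Z))), Z))
  →7  S(S(add(add(add(SZ, mul(SSZ, SSSZ)), add(Z, Z)), Z)))
  →8  S(S(add(add(S(add(Z, mul(SSZ, SSSZ))), add(Z, Z)), Z)))
  →9  S(S(add(S(add(add(Z, mul(SSZ, SSSZ)), add(Z, Z))), Z)))
  →10  S(S(S(add(add(add(Z, mul(SSZ, SSSZ)), add(Z, Z)), Z))))
  →11  S(S(S(add(add(mul(SSZ, SSSZ), add(Z, Z)), Z))))
  →12  S(S(S(add(add(add(SSSZ, mul(SZ, SSSZ)), add(Z, Z)), Z))))
  →13  S(S(S(add(add(S(add(SSZ, mul(SZ, SSSZ))), add(Z, Z)), Z))))
  →14  S(S(S(add(S(add(add(SSZ, mul(SZ, SSSZ)), add(Z, Z))), Z))))
  →15  S(S(S(S(add(add(add(SSZ, mul(SZ, SSSZ)), add(Z, Z)), Z)))))
  →16  S(S(S(S(add(add(S(add(SZ, mul(SZ, SSSZ))), add(Z, Z)), Z)))))
  →17  S(S(S(S(add(S(add(add(SZ, mul(SZ, SSSZ)), add(Z, Z))), Z)))))
  →18  S(S(S(S(S(add(add(add(SZ, mul(SZ, SSSZ)), add(Z, Z)), Z))))))
  →19  S(S(S(S(S(add(add(S(add(Z, mul(SZ, SSSZ))), add(Z, Z)), Z))))))
  →20  S(S(S(S(S(add(S(add(add(Z, mul(SZ, SSSZ)), add(Z, Z))), Z))))))
  →21  S(S(S(S(S(S(add(add(add(Z, mul(SZ, SSSZ)), add(Z, Z)), Z)))))))
  →22  S(S(S(S(S(S(add(add(mul(SZ, SSSZ), add(Z, Z)), Z)))))))
  →23  S(S(S(S(S(S(add(add(add(SSSZ, mul(Z, SSSZ)), add(Z, Z)), Z)))))))
  →24  S(S(S(S(S(S(add(add(S(add(SSZ, mul(Z, SSSZ))), add(Z, Z)), Z)))))))
  →25  S(S(S(S(S(S(add(S(add(add(SSZ, mul(Z, SSSZ)), add(Z, Z))), Z)))))))
  →26  S(S(S(S(S(S(S(add(add(add(SSZ, mul(Z, SSSZ)), add(Z, Z)), Z))))))))
  →27  S(S(S(S(S(S(S(add(add(S(add(SZ, mul(Z, SSSZ))), add(Z, Z)), Z))))))))
  →28  S(S(S(S(S(S(S(add(S(add(add(SZ, mul(Z, SSSZ)), add(Z, Z))), Z))))))))
  →29  S(S(S(S(S(S(S(S(add(add(add(SZ, mul(Z, SSSZ)), add(Z, Z)), Z)))))))))
  →30  S(S(S(S(S(S(S(S(add(add(S(add(Z, mul(Z, SSSZ))), add(Z, Z)), Z)))))))))
  →31  S(S(S(S(S(S(S(S(add(S(add(add(Z, mul(Z, SSSZ)), add(Z, Z))), Z)))))))))
  →32  S(S(S(S(S(S(S(S(S(add(add(add(Z, mul(Z, SSSZ)), add(Z, Z)), Z))))))))))
  →33  S(S(S(S(S(S(S(S(S(add(add(mul(Z, SSSZ), add(Z, Z)), Z))))))))))
  →34  S(S(S(S(S(S(S(S(S(add(add(Z, add(Z, Z)), Z))))))))))
  →35  S(S(S(S(S(S(S(S(S(add(add(Z, Z), Z))))))))))
  →36  S(S(S(S(S(S(S(S(S(add(Z, Z))))))))))
  →37  S^9(Z)

Term B:
  start: add(mul(SSZ, SZ), add(SSZ, SSSZ))
  →1  add(add(SZ, mul(SZ, SZ)), add(SSZ, SSSZ))
  →2  add(S(add(Z, mul(SZ, SZ))), add(SSZ, SSSZ))
  →3  S(add(add(Z, mul(SZ, SZ)), add(SSZ, SSSZ)))
  →4  S(add(mul(SZ, SZ), add(SSZ, SSSZ)))
  →5  S(add(add(SZ, mul(Z, SZ)), add(SSZ, SSSZ)))
  →6  S(add(S(add(Z, mul(Z, SZ))), add(SSZ, SSSZ)))
  →7  S(S(add(add(Z, mul(Z, SZ)), add(SSZ, SSSZ))))
  →8  S(S(add(mul(Z, SZ), add(SSZ, SSSZ))))
  →9  S(S(add(Z, add(SSZ, SSSZ))))
  →10  S(S(add(SSZ, SSSZ)))
  →11  S(S(S(add(SZ, SSSZ))))
  →12  S(S(S(S(add(Z, SSSZ)))))
  →13  S^7(Z)

Answer: DIFFERENT — A ⇓ S^9(Z), B ⇓ S^7(Z)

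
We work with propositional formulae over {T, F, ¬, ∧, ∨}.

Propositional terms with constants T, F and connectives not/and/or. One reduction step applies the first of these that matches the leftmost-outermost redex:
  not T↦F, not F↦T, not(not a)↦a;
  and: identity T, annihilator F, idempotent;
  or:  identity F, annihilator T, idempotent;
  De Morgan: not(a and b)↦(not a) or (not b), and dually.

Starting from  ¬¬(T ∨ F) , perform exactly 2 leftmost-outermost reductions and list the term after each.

  start: ¬¬(T ∨ F)
  [1] T ∨ F
  [2] T

Answer: after 2 steps: T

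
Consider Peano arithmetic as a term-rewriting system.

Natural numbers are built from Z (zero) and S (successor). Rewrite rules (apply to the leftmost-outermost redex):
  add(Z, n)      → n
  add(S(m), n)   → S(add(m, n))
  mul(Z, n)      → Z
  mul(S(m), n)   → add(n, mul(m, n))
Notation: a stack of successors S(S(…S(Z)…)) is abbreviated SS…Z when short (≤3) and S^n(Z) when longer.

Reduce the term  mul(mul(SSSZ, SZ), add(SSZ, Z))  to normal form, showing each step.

  start: mul(mul(SSSZ, SZ), add(SSZ, Z))
  →1  mul(add(SZ, mul(SSZ, SZ)), add(SSZ, Z))
  →2  mul(S(add(Z, mul(SSZ, SZ))), add(SSZ, Z))
  →3  add(add(SSZ, Z), mul(add(Z, mul(SSZ, SZ)), add(SSZ, Z)))
  →4  add(S(add(SZ, Z)), mul(add(Z, mul(SSZ, SZ)), add(SSZ, Z)))
  →5  S(add(add(SZ, Z), mul(add(Z, mul(SSZ, SZ)), add(SSZ, Z))))
  →6  S(add(S(add(Z, Z)), mul(add(Z, mul(SSZ, SZ)), add(SSZ, Z))))
  →7  S(S(add(add(Z, Z), mul(add(Z, mul(SSZ, SZ)), add(SSZ, Z)))))
  →8  S(S(add(Z, mul(add(Z, mul(SSZ, SZ)), add(SSZ, Z)))))
  →9  S(S(mul(add(Z, mul(SSZ, SZ)), add(SSZ, Z))))
  →10  S(S(mul(mul(SSZ, SZ), add(SSZ, Z))))
  →11  S(S(mul(add(SZ, mul(SZ, SZ)), add(SSZ, Z))))
  →12  S(S(mul(S(add(Z, mul(SZ, SZ))), add(SSZ, Z))))
  →13  S(S(add(add(SSZ, Z), mul(add(Z, mul(SZ, SZ)), add(SSZ, Z)))))
  →14  S(S(add(S(add(SZ, Z)), mul(add(Z, mul(SZ, SZ)), add(SSZ, Z)))))
  →15  S(S(S(add(add(SZ, Z), mul(add(Z, mul(SZ, SZ)), add(SSZ, Z))))))
  →16  S(S(S(add(S(add(Z, Z)), mul(add(Z, mul(SZ, SZ)), add(SSZ, Z))))))
  →17  S(S(S(S(add(add(Z, Z), mul(add(Z, mul(SZ, SZ)), add(SSZ, Z)))))))
  →18  S(S(S(S(add(Z, mul(add(Z, mul(SZ, SZ)), add(SSZ, Z)))))))
  →19  S(S(S(S(mul(add(Z, mul(SZ, SZ)), add(SSZ, Z))))))
  →20  S(S(S(S(mul(mul(SZ, SZ), add(SSZ, Z))))))
  →21  S(S(S(S(mul(add(SZ, mul(Z, SZ)), add(SSZ, Z))))))
  →22  S(S(S(S(mul(S(add(Z, mul(Z, SZ))), add(SSZ, Z))))))
  →23  S(S(S(S(add(add(SSZ, Z), mul(add(Z, mul(Z, SZ)), add(SSZ, Z)))))))
  →24  S(S(S(S(add(S(add(SZ, Z)), mul(add(Z, mul(Z, SZ)), add(SSZ, Z)))))))
  →25  S(S(S(S(S(add(add(SZ, Z), mul(add(Z, mul(Z, SZ)), add(SSZ, Z))))))))
  →26  S(S(S(S(S(add(S(add(Z, Z)), mul(add(Z, mul(Z, SZ)), add(SSZ, Z))))))))
  →27  S(S(S(S(S(S(add(add(Z, Z), mul(add(Z, mul(Z, SZ)), add(SSZ, Z)))))))))
  →28  S(S(S(S(S(S(add(Z, mul(add(Z, mul(Z, SZ)), add(SSZ, Z)))))))))
  →29  S(S(S(S(S(S(mul(add(Z, mul(Z, SZ)), add(SSZ, Z))))))))
  →30  S(S(S(S(S(S(mul(mul(Z, SZ), add(SSZ, Z))))))))
  →31  S(S(S(S(S(S(mul(Z, add(SSZ, Z))))))))
  →32  S^6(Z)

Answer: normal form = S^6(Z)  (in 32 steps)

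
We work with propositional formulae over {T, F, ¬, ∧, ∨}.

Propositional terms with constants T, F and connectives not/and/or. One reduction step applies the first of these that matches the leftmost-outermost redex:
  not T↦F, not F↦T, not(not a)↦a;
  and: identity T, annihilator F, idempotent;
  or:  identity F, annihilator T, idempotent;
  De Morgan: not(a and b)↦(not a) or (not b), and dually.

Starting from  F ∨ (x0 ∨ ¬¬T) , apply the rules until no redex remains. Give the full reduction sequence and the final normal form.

  start: F ∨ (x0 ∨ ¬¬T)
  step 1: x0 ∨ ¬¬T
  step 2: x0 ∨ T
  step 3: T

Answer: normal form = T  (in 3 steps)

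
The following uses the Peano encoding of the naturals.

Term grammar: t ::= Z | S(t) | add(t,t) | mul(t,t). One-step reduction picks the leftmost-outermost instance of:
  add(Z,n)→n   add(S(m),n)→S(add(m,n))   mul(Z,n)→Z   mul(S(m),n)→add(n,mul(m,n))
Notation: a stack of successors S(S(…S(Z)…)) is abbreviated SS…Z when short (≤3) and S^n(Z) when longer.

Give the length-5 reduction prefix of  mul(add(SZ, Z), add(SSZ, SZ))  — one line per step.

  start: mul(add(SZ, Z), add(SSZ, SZ))
  step 1: mul(S(add(Z, Z)), add(SSZ, SZ))
  step 2: add(add(SSZ, SZ), mul(add(Z, Z), add(SSZ, SZ)))
  step 3: add(S(add(SZ, SZ)), mul(add(Z, Z), add(SSZ, SZ)))
  step 4: S(add(add(SZ, SZ), mul(add(Z, Z), add(SSZ, SZ))))
  step 5: S(add(S(add(Z, SZ)), mul(add(Z, Z), add(SSZ, SZ))))

Answer: after 5 steps: S(add(S(add(Z, SZ)), mul(add(Z, Z), add(SSZ, SZ))))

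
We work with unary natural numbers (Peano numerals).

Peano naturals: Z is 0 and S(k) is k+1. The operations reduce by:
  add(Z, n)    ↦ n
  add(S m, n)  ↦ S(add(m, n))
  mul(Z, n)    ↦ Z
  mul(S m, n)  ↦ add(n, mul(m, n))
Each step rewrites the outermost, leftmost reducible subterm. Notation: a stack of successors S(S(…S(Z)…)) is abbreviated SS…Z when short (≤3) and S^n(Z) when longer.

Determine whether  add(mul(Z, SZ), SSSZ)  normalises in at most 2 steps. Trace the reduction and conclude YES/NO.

  start: add(mul(Z, SZ), SSSZ)
  →1  add(Z, SSSZ)
  →2  SSSZ

Answer: YES — reaches normal form SSSZ in 2 ≤ 2 steps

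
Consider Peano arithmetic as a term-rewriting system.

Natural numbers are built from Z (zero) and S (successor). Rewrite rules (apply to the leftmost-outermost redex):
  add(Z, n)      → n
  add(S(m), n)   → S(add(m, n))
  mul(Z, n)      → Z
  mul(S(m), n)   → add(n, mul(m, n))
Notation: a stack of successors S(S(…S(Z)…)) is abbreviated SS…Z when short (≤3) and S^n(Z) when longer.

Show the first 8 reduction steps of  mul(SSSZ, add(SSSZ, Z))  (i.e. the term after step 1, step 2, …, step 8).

  start: mul(SSSZ, add(SSSZ, Z))
  [1] add(add(SSSZ, Z), mul(SSZ, add(SSSZ, Z)))
  [2] add(S(add(SSZ, Z)), mul(SSZ, add(SSSZ, Z)))
  [3] S(add(add(SSZ, Z), mul(SSZ, add(SSSZ, Z))))
  [4] S(add(S(add(SZ, Z)), mul(SSZ, add(SSSZ, Z))))
  [5] S(S(add(add(SZ, Z), mul(SSZ, add(SSSZ, Z)))))
  [6] S(S(add(S(add(Z, Z)), mul(SSZ, add(SSSZ, Z)))))
  [7] S(S(S(add(add(Z, Z), mul(SSZ, add(SSSZ, Z))))))
  [8] S(S(S(add(Z, mul(SSZ, add(SSSZ, Z))))))

Answer: after 8 steps: S(S(S(add(Z, mul(SSZ, add(SSSZ, Z))))))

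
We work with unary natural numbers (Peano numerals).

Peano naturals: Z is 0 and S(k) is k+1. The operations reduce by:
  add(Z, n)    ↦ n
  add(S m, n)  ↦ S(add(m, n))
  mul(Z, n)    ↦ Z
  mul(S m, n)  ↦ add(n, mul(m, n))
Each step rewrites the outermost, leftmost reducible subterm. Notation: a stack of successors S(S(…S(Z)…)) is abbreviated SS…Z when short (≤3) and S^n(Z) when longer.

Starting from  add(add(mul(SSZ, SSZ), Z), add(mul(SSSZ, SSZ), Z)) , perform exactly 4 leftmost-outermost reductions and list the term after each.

  start: add(add(mul(SSZ, SSZ), Z), add(mul(SSSZ, SSZ), Z))
  →1  add(add(add(SSZ, mul(SZ, SSZ)), Z), add(mul(SSSZ, SSZ), Z))
  →2  add(add(S(add(SZ, mul(SZ, SSZ))), Z), add(mul(SSSZ, SSZ), Z))
  →3  add(S(add(add(SZ, mul(SZ, SSZ)), Z)), add(mul(SSSZ, SSZ), Z))
  →4  S(add(add(add(SZ, mul(SZ, SSZ)), Z), add(mul(SSSZ, SSZ), Z)))

Answer: after 4 steps: S(add(add(add(SZ, mul(SZ, SSZ)), Z), add(mul(SSSZ, SSZ), Z)))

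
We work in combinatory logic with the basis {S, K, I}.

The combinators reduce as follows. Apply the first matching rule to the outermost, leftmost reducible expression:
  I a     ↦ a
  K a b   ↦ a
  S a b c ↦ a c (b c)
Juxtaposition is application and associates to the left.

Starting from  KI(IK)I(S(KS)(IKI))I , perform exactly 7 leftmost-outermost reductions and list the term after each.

  start: KI(IK)I(S(KS)(IKI))I
  step 1: II(S(KS)(IKI))I
  step 2: I(S(KS)(IKI))I
  step 3: S(KS)(IKI)I
  step 4: KSI(IKII)
  step 5: S(IKII)
  step 6: S(KII)
  step 7: SI

Answer: after 7 steps: SI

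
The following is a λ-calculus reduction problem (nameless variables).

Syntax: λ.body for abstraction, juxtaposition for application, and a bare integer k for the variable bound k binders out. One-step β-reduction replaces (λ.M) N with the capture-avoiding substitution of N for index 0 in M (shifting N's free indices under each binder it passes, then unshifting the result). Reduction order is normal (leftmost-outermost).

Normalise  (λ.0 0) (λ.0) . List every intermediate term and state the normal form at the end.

Answer: normal form = λ.0  (in 2 steps)

Working:
  start: (λ.0 0) (λ.0)
  [1] (λ.0) (λ.0)
  [2] λ.0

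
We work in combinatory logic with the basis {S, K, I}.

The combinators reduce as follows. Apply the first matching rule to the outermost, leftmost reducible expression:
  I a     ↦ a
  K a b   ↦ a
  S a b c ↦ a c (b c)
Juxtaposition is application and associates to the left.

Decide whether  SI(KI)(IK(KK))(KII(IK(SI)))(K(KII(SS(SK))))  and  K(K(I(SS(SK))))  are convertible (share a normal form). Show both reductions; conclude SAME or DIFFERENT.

Term A:
  start: SI(KI)(IK(KK))(KII(IK(SI)))(K(KII(SS(SK))))
  →1  I(IK(KK))(KI(IK(KK)))(KII(IK(SI)))(K(KII(SS(SK))))
  →2  IK(KK)(KI(IK(KK)))(KII(IK(SI)))(K(KII(SS(SK))))
  →3  K(KK)(KI(IK(KK)))(KII(IK(SI)))(K(KII(SS(SK))))
  →4  KK(KII(IK(SI)))(K(KII(SS(SK))))
  →5  K(K(KII(SS(SK))))
  →6  K(K(I(SS(SK))))
  →7  K(K(SS(SK)))

Term B:
  start: K(K(I(SS(SK))))
  →1  K(K(SS(SK)))

Answer: SAME — A ⇓ K(K(SS(SK))), B ⇓ K(K(SS(SK)))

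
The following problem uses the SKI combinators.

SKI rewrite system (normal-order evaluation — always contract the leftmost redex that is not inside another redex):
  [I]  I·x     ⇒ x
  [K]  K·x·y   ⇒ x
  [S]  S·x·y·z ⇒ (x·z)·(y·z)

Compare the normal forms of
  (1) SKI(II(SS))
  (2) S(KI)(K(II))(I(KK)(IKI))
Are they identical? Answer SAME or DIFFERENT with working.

Term A:
  start: SKI(II(SS))
  →1  K(II(SS))(I(II(SS)))
  →2  II(SS)
  →3  I(SS)
  →4  SS

Term B:
  start: S(KI)(K(II))(I(KK)(IKI))
  →1  KI(I(KK)(IKI))(K(II)(I(KK)(IKI)))
  →2  I(K(II)(I(KK)(IKI)))
  →3  K(II)(I(KK)(IKI))
  →4  II
  →5  I

Answer: DIFFERENT — A ⇓ SS, B ⇓ I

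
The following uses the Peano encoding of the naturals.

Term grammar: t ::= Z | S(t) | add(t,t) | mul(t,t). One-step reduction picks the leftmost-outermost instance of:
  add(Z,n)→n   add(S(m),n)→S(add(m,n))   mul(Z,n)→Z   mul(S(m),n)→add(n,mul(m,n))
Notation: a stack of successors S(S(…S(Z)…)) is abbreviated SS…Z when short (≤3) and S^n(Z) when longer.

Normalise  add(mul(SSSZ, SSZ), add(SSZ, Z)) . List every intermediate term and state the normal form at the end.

Answer: normal form = S^8(Z)  (in 23 steps)

Derivation:
  start: add(mul(SSSZ, SSZ), add(SSZ, Z))
  →1  add(add(SSZ, mul(SSZ, SSZ)), add(SSZ, Z))
  →2  add(S(add(SZ, mul(SSZ, SSZ))), add(SSZ, Z))
  →3  S(add(add(SZ, mul(SSZ, SSZ)), add(SSZ, Z)))
  →4  S(add(S(add(Z, mul(SSZ, SSZ))), add(SSZ, Z)))
  →5  S(S(add(add(Z, mul(SSZ, SSZ)), add(SSZ, Z))))
  →6  S(S(add(mul(SSZ, SSZ), add(SSZ, Z))))
  →7  S(S(add(add(SSZ, mul(SZ, SSZ)), add(SSZ, Z))))
  →8  S(S(add(S(add(SZ, mul(SZ, SSZ))), add(SSZ, Z))))
  →9  S(S(S(add(add(SZ, mul(SZ, SSZ)), add(SSZ, Z)))))
  →10  S(S(S(add(S(add(Z, mul(SZ, SSZ))), add(SSZ, Z)))))
  →11  S(S(S(S(add(add(Z, mul(SZ, SSZ)), add(SSZ, Z))))))
  →12  S(S(S(S(add(mul(SZ, SSZ), add(SSZ, Z))))))
  →13  S(S(S(S(add(add(SSZ, mul(Z, SSZ)), add(SSZ, Z))))))
  →14  S(S(S(S(add(S(add(SZ, mul(Z, SSZ))), add(SSZ, Z))))))
  →15  S(S(S(S(S(add(add(SZ, mul(Z, SSZ)), add(SSZ, Z)))))))
  →16  S(S(S(S(S(add(S(add(Z, mul(Z, SSZ))), add(SSZ, Z)))))))
  →17  S(S(S(S(S(S(add(add(Z, mul(Z, SSZ)), add(SSZ, Z))))))))
  →18  S(S(S(S(S(S(add(mul(Z, SSZ), add(SSZ, Z))))))))
  →19  S(S(S(S(S(S(add(Z, add(SSZ, Z))))))))
  →20  S(S(S(S(S(S(add(SSZ, Z)))))))
  →21  S(S(S(S(S(S(S(add(SZ, Z))))))))
  →22  S(S(S(S(S(S(S(S(add(Z, Z)))))))))
  →23  S^8(Z)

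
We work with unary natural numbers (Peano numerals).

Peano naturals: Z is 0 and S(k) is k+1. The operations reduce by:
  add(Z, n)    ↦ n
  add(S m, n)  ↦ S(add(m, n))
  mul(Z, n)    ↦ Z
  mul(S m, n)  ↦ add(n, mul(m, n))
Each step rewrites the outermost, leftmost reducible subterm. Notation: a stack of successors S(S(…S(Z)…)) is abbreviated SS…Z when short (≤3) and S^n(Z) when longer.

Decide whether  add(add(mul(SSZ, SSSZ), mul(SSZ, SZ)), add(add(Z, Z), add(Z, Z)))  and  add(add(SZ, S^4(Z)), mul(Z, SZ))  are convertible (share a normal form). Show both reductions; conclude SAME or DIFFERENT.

Term A:
  start: add(add(mul(SSZ, SSSZ), mul(SSZ, SZ)), add(add(Z, Z), add(Z, Z)))
  step 1: add(add(add(SSSZ, mul(SZ, SSSZ)), mul(SSZ, SZ)), add(add(Z, Z), add(Z, Z)))
  step 2: add(add(S(add(SSZ, mul(SZ, SSSZ))), mul(SSZ, SZ)), add(add(Z, Z), add(Z, Z)))
  step 3: add(S(add(add(SSZ, mul(SZ, SSSZ)), mul(SSZ, SZ))), add(add(Z, Z), add(Z, Z)))
  step 4: S(add(add(add(SSZ, mul(SZ, SSSZ)), mul(SSZ, SZ)), add(add(Z, Z), add(Z, Z))))
  step 5: S(add(add(S(add(SZ, mul(SZ, SSSZ))), mul(SSZ, SZ)), add(add(Z, Z), add(Z, Z))))
  step 6: S(add(S(add(add(SZ, mul(SZ, SSSZ)), mul(SSZ, SZ))), add(add(Z, Z), add(Z, Z))))
  step 7: S(S(add(add(add(SZ, mul(SZ, SSSZ)), mul(SSZ, SZ)), add(add(Z, Z), add(Z, Z)))))
  step 8: S(S(add(add(S(add(Z, mul(SZ, SSSZ))), mul(SSZ, SZ)), add(add(Z, Z), add(Z, Z)))))
  step 9: S(S(add(S(add(add(Z, mul(SZ, SSSZ)), mul(SSZ, SZ))), add(add(Z, Z), add(Z, Z)))))
  step 10: S(S(S(add(add(add(Z, mul(SZ, SSSZ)), mul(SSZ, SZ)), add(add(Z, Z), add(Z, Z))))))
  step 11: S(S(S(add(add(mul(SZ, SSSZ), mul(SSZ, SZ)), add(add(Z, Z), add(Z, Z))))))
  step 12: S(S(S(add(add(add(SSSZ, mul(Z, SSSZ)), mul(SSZ, SZ)), add(add(Z, Z), add(Z, Z))))))
  step 13: S(S(S(add(add(S(add(SSZ, mul(Z, SSSZ))), mul(SSZ, SZ)), add(add(Z, Z), add(Z, Z))))))
  step 14: S(S(S(add(S(add(add(SSZ, mul(Z, SSSZ)), mul(SSZ, SZ))), add(add(Z, Z), add(Z, Z))))))
  step 15: S(S(S(S(add(add(add(SSZ, mul(Z, SSSZ)), mul(SSZ, SZ)), add(add(Z, Z), add(Z, Z)))))))
  step 16: S(S(S(S(add(add(S(add(SZ, mul(Z, SSSZ))), mul(SSZ, SZ)), add(add(Z, Z), add(Z, Z)))))))
  step 17: S(S(S(S(add(S(add(add(SZ, mul(Z, SSSZ)), mul(SSZ, SZ))), add(add(Z, Z), add(Z, Z)))))))
  step 18: S(S(S(S(S(add(add(add(SZ, mul(Z, SSSZ)), mul(SSZ, SZ)), add(add(Z, Z), add(Z, Z))))))))
  step 19: S(S(S(S(S(add(add(S(add(Z, mul(Z, SSSZ))), mul(SSZ, SZ)), add(add(Z, Z), add(Z, Z))))))))
  step 20: S(S(S(S(S(add(S(add(add(Z, mul(Z, SSSZ)), mul(SSZ, SZ))), add(add(Z, Z), add(Z, Z))))))))
  step 21: S(S(S(S(S(S(add(add(add(Z, mul(Z, SSSZ)), mul(SSZ, SZ)), add(add(Z, Z), add(Z, Z)))))))))
  step 22: S(S(S(S(S(S(add(add(mul(Z, SSSZ), mul(SSZ, SZ)), add(add(Z, Z), add(Z, Z)))))))))
  step 23: S(S(S(S(S(S(add(add(Z, mul(SSZ, SZ)), add(add(Z, Z), add(Z, Z)))))))))
  step 24: S(S(S(S(S(S(add(mul(SSZ, SZ), add(add(Z, Z), add(Z, Z)))))))))
  step 25: S(S(S(S(S(S(add(add(SZ, mul(SZ, SZ)), add(add(Z, Z), add(Z, Z)))))))))
  step 26: S(S(S(S(S(S(add(S(add(Z, mul(SZ, SZ))), add(add(Z, Z), add(Z, Z)))))))))
  step 27: S(S(S(S(S(S(S(add(add(Z, mul(SZ, SZ)), add(add(Z, Z), add(Z, Z))))))))))
  step 28: S(S(S(S(S(S(S(add(mul(SZ, SZ), add(add(Z, Z), add(Z, Z))))))))))
  step 29: S(S(S(S(S(S(S(add(add(SZ, mul(Z, SZ)), add(add(Z, Z), add(Z, Z))))))))))
  step 30: S(S(S(S(S(S(S(add(S(add(Z, mul(Z, SZ))), add(add(Z, Z), add(Z, Z))))))))))
  step 31: S(S(S(S(S(S(S(S(add(add(Z, mul(Z, SZ)), add(add(Z, Z), add(Z, Z)))))))))))
  step 32: S(S(S(S(S(S(S(S(add(mul(Z, SZ), add(add(Z, Z), add(Z, Z)))))))))))
  step 33: S(S(S(S(S(S(S(S(add(Z, add(add(Z, Z), add(Z, Z)))))))))))
  step 34: S(S(S(S(S(S(S(S(add(add(Z, Z), add(Z, Z))))))))))
  step 35: S(S(S(S(S(S(S(S(add(Z, add(Z, Z))))))))))
  step 36: S(S(S(S(S(S(S(S(add(Z, Z)))))))))
  step 37: S^8(Z)

Term B:
  start: add(add(SZ, S^4(Z)), mul(Z, SZ))
  step 1: add(S(add(Z, S^4(Z))), mul(Z, SZ))
  step 2: S(add(add(Z, S^4(Z)), mul(Z, SZ)))
  step 3: S(add(S^4(Z), mul(Z, SZ)))
  step 4: S(S(add(SSSZ, mul(Z, SZ))))
  step 5: S(S(S(add(SSZ, mul(Z, SZ)))))
  step 6: S(S(S(S(add(SZ, mul(Z, SZ))))))
  step 7: S(S(S(S(S(add(Z, mul(Z, SZ)))))))
  step 8: S(S(S(S(S(mul(Z, SZ))))))
  step 9: S^5(Z)

Answer: DIFFERENT — A ⇓ S^8(Z), B ⇓ S^5(Z)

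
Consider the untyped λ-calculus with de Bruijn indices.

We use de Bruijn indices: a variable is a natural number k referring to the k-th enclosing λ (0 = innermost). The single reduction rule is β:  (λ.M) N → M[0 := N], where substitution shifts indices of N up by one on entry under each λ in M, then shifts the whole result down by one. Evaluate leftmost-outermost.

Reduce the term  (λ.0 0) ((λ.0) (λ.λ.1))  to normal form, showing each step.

Answer: normal form = λ.λ.λ.1  (in 4 steps)

Reduction:
  start: (λ.0 0) ((λ.0) (λ.λ.1))
  →1  (λ.0) (λ.λ.1) ((λ.0) (λ.λ.1))
  →2  (λ.λ.1) ((λ.0) (λ.λ.1))
  →3  λ.(λ.0) (λ.λ.1)
  →4  λ.λ.λ.1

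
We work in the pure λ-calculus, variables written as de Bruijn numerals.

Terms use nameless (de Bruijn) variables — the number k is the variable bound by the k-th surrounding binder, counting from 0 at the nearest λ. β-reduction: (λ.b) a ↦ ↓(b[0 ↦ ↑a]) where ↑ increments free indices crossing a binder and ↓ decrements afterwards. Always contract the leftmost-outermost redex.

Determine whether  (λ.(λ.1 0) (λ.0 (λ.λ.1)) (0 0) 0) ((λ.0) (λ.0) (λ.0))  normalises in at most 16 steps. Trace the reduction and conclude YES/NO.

Answer: YES — reaches normal form λ.λ.0 in 15 ≤ 16 steps

Derivation:
  start: (λ.(λ.1 0) (λ.0 (λ.λ.1)) (0 0) 0) ((λ.0) (λ.0) (λ.0))
  →1  (λ.(λ.0) (λ.0) (λ.0) 0) (λ.0 (λ.λ.1)) ((λ.0) (λ.0) (λ.0) ((λ.0) (λ.0) (λ.0))) ((λ.0) (λ.0) (λ.0))
  →2  (λ.0) (λ.0) (λ.0) (λ.0 (λ.λ.1)) ((λ.0) (λ.0) (λ.0) ((λ.0) (λ.0) (λ.0))) ((λ.0) (λ.0) (λ.0))
  →3  (λ.0) (λ.0) (λ.0 (λ.λ.1)) ((λ.0) (λ.0) (λ.0) ((λ.0) (λ.0) (λ.0))) ((λ.0) (λ.0) (λ.0))
  →4  (λ.0) (λ.0 (λ.λ.1)) ((λ.0) (λ.0) (λ.0) ((λ.0) (λ.0) (λ.0))) ((λ.0) (λ.0) (λ.0))
  →5  (λ.0 (λ.λ.1)) ((λ.0) (λ.0) (λ.0) ((λ.0) (λ.0) (λ.0))) ((λ.0) (λ.0) (λ.0))
  →6  (λ.0) (λ.0) (λ.0) ((λ.0) (λ.0) (λ.0)) (λ.λ.1) ((λ.0) (λ.0) (λ.0))
  →7  (λ.0) (λ.0) ((λ.0) (λ.0) (λ.0)) (λ.λ.1) ((λ.0) (λ.0) (λ.0))
  →8  (λ.0) ((λ.0) (λ.0) (λ.0)) (λ.λ.1) ((λ.0) (λ.0) (λ.0))
  →9  (λ.0) (λ.0) (λ.0) (λ.λ.1) ((λ.0) (λ.0) (λ.0))
  →10  (λ.0) (λ.0) (λ.λ.1) ((λ.0) (λ.0) (λ.0))
  →11  (λ.0) (λ.λ.1) ((λ.0) (λ.0) (λ.0))
  →12  (λ.λ.1) ((λ.0) (λ.0) (λ.0))
  →13  λ.(λ.0) (λ.0) (λ.0)
  →14  λ.(λ.0) (λ.0)
  →15  λ.λ.0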